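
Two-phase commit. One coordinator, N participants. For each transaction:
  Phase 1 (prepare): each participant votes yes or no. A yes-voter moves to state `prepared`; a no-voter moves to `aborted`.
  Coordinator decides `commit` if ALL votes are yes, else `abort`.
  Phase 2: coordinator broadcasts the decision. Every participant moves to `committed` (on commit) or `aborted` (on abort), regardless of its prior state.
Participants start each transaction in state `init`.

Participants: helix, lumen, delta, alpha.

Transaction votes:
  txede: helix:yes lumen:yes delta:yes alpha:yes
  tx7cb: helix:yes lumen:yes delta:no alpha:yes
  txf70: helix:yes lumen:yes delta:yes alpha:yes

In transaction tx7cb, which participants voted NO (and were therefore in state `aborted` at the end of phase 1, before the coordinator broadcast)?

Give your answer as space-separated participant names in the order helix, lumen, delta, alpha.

Txn tx7cb phase 1: helix yes -> prepared; lumen yes -> prepared; delta no -> aborted; alpha yes -> prepared

Answer: delta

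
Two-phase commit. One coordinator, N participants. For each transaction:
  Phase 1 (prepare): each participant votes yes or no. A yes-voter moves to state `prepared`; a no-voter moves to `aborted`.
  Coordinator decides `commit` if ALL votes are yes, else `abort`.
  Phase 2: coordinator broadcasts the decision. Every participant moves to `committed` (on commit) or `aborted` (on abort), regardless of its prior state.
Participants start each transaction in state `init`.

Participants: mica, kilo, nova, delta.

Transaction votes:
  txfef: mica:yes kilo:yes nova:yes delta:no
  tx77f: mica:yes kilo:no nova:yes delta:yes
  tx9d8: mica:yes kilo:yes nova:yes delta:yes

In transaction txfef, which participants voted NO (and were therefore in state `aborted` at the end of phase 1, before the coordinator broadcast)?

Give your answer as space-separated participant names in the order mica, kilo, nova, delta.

Txn txfef phase 1: mica yes -> prepared; kilo yes -> prepared; nova yes -> prepared; delta no -> aborted

Answer: delta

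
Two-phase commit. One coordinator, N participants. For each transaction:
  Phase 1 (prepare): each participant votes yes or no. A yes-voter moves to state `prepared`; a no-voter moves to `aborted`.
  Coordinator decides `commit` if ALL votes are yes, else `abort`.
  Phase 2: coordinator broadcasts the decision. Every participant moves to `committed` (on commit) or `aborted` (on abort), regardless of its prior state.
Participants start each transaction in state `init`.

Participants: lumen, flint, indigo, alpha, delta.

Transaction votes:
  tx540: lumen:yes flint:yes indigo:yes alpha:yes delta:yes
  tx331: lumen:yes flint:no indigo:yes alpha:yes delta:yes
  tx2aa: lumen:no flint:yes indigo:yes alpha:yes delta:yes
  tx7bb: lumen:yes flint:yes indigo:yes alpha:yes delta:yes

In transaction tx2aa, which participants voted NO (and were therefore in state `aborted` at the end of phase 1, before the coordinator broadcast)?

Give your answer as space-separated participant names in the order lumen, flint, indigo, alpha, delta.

Answer: lumen

Derivation:
Txn tx2aa phase 1: lumen no -> aborted; flint yes -> prepared; indigo yes -> prepared; alpha yes -> prepared; delta yes -> prepared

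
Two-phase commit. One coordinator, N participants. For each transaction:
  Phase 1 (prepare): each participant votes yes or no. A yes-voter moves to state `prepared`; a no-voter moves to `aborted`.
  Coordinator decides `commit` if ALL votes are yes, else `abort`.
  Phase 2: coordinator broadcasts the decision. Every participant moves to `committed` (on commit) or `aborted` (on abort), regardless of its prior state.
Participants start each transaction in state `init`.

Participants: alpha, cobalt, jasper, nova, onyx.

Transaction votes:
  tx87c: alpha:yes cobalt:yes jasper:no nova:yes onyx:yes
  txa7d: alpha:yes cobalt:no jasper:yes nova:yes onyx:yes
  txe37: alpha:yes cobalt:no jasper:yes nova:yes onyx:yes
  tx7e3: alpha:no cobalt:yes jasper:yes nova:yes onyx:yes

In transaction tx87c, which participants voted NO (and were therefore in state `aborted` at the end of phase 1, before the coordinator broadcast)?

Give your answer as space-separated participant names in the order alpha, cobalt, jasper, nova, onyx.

Txn tx87c phase 1: alpha yes -> prepared; cobalt yes -> prepared; jasper no -> aborted; nova yes -> prepared; onyx yes -> prepared

Answer: jasper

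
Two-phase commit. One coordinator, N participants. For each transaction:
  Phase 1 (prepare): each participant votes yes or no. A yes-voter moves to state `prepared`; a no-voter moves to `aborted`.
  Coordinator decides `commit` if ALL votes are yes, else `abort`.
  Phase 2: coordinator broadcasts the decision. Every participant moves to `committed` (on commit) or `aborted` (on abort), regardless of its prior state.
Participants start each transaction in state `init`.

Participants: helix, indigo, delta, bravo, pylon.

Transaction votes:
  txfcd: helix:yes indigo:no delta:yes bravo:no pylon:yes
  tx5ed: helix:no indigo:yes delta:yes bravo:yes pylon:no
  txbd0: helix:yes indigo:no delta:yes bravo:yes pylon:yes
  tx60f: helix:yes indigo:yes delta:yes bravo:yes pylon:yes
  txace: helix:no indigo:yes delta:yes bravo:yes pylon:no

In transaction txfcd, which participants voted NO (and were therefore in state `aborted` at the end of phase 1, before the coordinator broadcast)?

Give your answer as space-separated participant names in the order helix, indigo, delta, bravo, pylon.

Answer: indigo bravo

Derivation:
Txn txfcd phase 1: helix yes -> prepared; indigo no -> aborted; delta yes -> prepared; bravo no -> aborted; pylon yes -> prepared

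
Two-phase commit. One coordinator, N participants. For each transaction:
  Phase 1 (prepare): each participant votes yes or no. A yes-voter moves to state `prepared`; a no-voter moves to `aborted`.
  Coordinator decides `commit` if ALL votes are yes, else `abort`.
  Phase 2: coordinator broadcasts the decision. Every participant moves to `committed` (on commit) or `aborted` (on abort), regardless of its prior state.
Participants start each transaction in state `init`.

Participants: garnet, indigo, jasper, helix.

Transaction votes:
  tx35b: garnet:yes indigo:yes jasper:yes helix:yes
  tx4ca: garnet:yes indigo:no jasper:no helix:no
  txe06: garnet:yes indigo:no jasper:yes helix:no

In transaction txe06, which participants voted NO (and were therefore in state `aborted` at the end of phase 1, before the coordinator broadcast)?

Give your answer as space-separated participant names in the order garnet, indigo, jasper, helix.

Txn txe06 phase 1: garnet yes -> prepared; indigo no -> aborted; jasper yes -> prepared; helix no -> aborted

Answer: indigo helix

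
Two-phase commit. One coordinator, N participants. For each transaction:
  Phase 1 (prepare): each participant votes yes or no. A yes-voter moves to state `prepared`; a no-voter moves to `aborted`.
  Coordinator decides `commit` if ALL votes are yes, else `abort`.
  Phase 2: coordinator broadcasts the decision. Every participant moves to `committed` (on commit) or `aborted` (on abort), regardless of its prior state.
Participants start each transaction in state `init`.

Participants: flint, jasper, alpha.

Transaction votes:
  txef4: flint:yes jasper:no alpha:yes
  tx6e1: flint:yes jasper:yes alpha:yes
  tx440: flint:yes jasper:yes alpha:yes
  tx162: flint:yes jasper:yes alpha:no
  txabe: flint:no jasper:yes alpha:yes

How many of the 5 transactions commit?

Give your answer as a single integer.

Answer: 2

Derivation:
txef4: no from jasper -> abort (commits=0)
tx6e1: all yes -> commit (commits=1)
tx440: all yes -> commit (commits=2)
tx162: no from alpha -> abort (commits=2)
txabe: no from flint -> abort (commits=2)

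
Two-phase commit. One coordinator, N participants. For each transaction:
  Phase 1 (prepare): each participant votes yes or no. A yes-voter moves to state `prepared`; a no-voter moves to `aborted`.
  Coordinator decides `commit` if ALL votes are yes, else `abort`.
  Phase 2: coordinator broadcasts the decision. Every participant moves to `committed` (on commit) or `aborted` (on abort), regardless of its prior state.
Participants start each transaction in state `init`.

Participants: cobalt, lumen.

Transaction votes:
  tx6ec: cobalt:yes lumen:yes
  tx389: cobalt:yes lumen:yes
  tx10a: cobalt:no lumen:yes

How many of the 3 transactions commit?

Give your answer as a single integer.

tx6ec: all yes -> commit (commits=1)
tx389: all yes -> commit (commits=2)
tx10a: no from cobalt -> abort (commits=2)

Answer: 2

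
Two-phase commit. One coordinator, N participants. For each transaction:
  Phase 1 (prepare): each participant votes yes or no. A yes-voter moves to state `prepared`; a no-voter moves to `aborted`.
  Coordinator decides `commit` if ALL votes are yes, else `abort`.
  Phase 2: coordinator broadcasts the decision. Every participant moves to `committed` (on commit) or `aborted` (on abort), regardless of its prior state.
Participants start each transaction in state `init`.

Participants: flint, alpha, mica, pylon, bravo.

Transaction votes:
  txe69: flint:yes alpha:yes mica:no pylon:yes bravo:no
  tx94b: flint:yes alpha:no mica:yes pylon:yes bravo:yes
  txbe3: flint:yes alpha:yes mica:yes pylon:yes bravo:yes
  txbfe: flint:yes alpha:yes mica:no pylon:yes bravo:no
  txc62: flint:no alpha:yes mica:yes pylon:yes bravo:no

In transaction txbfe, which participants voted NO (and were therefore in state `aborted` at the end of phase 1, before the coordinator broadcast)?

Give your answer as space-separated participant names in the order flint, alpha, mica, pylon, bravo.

Answer: mica bravo

Derivation:
Txn txbfe phase 1: flint yes -> prepared; alpha yes -> prepared; mica no -> aborted; pylon yes -> prepared; bravo no -> aborted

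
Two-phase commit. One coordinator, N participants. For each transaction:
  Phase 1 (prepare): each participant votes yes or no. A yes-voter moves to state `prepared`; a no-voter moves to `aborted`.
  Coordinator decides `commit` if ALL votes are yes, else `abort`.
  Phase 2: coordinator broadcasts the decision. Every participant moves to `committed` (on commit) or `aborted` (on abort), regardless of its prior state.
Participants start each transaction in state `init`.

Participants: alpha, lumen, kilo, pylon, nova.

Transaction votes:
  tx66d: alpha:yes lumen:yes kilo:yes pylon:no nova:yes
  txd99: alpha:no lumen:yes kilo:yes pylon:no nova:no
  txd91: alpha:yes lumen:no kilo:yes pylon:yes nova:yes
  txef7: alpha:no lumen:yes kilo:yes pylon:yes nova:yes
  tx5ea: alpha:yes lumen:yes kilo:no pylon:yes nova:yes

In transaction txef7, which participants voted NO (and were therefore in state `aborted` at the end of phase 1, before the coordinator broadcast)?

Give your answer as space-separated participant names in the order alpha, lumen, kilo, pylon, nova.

Txn txef7 phase 1: alpha no -> aborted; lumen yes -> prepared; kilo yes -> prepared; pylon yes -> prepared; nova yes -> prepared

Answer: alpha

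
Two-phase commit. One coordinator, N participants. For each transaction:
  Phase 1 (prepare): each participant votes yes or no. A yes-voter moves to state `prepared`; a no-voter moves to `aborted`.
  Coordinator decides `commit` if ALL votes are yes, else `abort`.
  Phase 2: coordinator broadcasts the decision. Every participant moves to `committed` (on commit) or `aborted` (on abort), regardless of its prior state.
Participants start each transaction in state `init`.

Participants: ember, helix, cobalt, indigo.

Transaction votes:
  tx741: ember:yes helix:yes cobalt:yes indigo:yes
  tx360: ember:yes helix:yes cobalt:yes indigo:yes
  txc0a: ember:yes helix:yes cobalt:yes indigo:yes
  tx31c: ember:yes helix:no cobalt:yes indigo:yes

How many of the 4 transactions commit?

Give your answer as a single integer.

tx741: all yes -> commit (commits=1)
tx360: all yes -> commit (commits=2)
txc0a: all yes -> commit (commits=3)
tx31c: no from helix -> abort (commits=3)

Answer: 3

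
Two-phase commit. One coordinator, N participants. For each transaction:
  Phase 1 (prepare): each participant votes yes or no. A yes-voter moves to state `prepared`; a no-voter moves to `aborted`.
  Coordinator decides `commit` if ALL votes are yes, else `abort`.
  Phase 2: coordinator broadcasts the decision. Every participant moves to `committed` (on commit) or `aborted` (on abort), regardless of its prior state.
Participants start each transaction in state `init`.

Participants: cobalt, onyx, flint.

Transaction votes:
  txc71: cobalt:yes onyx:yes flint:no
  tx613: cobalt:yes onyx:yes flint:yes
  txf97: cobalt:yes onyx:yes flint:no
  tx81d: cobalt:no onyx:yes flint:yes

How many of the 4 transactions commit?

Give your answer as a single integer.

txc71: no from flint -> abort (commits=0)
tx613: all yes -> commit (commits=1)
txf97: no from flint -> abort (commits=1)
tx81d: no from cobalt -> abort (commits=1)

Answer: 1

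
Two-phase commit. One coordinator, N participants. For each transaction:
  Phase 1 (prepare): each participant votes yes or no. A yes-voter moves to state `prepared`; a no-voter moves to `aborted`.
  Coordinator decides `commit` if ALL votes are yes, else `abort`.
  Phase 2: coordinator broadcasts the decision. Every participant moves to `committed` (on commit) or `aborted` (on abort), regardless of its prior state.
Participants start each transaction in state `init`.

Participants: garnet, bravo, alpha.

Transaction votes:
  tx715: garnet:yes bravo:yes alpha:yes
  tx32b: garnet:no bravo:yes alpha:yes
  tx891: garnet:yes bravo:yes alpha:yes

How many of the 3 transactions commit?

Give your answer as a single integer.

tx715: all yes -> commit (commits=1)
tx32b: no from garnet -> abort (commits=1)
tx891: all yes -> commit (commits=2)

Answer: 2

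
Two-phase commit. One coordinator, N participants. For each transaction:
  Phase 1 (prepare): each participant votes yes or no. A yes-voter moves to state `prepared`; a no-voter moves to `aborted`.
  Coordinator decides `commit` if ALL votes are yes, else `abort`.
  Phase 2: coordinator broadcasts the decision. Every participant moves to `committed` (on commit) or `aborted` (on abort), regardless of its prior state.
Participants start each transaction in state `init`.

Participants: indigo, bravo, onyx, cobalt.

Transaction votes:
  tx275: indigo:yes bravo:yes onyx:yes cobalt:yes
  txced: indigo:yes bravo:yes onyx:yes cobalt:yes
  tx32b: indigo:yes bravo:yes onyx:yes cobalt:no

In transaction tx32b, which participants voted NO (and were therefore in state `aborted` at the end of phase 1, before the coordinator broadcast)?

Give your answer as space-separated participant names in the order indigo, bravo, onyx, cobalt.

Txn tx32b phase 1: indigo yes -> prepared; bravo yes -> prepared; onyx yes -> prepared; cobalt no -> aborted

Answer: cobalt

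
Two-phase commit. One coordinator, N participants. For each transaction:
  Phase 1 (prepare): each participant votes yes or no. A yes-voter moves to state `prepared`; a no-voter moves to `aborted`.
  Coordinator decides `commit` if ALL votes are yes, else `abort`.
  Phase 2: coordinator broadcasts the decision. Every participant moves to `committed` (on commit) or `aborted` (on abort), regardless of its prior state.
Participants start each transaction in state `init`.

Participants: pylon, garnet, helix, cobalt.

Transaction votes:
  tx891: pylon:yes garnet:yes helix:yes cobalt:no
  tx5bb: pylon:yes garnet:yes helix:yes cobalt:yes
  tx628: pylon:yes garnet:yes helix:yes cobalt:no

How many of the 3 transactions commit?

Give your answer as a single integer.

Answer: 1

Derivation:
tx891: no from cobalt -> abort (commits=0)
tx5bb: all yes -> commit (commits=1)
tx628: no from cobalt -> abort (commits=1)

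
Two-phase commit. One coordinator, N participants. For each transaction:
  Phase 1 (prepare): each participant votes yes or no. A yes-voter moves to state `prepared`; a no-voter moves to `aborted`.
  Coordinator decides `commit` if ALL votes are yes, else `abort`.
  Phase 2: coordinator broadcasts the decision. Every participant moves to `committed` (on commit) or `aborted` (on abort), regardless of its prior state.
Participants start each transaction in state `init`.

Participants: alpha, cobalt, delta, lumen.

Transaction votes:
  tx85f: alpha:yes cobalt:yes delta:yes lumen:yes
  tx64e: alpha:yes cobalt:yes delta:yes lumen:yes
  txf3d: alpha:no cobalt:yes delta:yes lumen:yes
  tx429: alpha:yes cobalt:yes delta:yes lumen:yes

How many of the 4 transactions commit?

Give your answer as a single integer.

Answer: 3

Derivation:
tx85f: all yes -> commit (commits=1)
tx64e: all yes -> commit (commits=2)
txf3d: no from alpha -> abort (commits=2)
tx429: all yes -> commit (commits=3)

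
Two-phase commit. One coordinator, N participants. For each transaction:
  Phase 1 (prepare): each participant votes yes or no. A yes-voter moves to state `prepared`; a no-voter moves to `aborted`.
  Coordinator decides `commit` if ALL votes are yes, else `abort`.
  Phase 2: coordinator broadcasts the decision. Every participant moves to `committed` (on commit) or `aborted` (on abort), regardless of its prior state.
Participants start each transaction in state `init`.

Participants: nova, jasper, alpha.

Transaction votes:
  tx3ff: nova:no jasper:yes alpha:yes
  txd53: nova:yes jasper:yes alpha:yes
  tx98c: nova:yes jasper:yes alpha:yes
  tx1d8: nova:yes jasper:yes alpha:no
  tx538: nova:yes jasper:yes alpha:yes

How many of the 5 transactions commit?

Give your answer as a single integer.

Answer: 3

Derivation:
tx3ff: no from nova -> abort (commits=0)
txd53: all yes -> commit (commits=1)
tx98c: all yes -> commit (commits=2)
tx1d8: no from alpha -> abort (commits=2)
tx538: all yes -> commit (commits=3)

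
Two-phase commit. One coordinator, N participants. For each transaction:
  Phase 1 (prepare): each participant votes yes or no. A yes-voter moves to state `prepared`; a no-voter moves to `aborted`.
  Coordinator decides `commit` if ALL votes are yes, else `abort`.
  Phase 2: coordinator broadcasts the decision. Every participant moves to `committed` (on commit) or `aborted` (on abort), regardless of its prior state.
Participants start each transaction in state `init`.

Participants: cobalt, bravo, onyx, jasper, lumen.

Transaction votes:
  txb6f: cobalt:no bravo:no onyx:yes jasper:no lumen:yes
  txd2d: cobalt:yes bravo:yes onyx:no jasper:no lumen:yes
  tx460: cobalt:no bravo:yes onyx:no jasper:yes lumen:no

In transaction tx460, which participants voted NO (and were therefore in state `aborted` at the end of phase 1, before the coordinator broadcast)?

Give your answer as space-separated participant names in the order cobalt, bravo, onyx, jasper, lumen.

Answer: cobalt onyx lumen

Derivation:
Txn tx460 phase 1: cobalt no -> aborted; bravo yes -> prepared; onyx no -> aborted; jasper yes -> prepared; lumen no -> aborted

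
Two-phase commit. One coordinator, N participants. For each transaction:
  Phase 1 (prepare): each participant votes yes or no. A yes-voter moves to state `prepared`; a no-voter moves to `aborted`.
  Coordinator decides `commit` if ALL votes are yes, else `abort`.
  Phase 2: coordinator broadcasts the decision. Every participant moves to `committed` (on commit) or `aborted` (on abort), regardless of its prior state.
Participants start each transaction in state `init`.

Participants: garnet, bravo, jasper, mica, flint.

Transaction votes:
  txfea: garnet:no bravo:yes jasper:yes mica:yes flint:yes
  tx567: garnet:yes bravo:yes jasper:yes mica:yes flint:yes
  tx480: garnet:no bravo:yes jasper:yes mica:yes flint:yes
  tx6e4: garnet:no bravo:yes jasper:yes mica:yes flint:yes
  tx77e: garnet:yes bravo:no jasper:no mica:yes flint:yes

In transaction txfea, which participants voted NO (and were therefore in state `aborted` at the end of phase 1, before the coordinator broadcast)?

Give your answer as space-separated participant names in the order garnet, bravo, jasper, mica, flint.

Txn txfea phase 1: garnet no -> aborted; bravo yes -> prepared; jasper yes -> prepared; mica yes -> prepared; flint yes -> prepared

Answer: garnet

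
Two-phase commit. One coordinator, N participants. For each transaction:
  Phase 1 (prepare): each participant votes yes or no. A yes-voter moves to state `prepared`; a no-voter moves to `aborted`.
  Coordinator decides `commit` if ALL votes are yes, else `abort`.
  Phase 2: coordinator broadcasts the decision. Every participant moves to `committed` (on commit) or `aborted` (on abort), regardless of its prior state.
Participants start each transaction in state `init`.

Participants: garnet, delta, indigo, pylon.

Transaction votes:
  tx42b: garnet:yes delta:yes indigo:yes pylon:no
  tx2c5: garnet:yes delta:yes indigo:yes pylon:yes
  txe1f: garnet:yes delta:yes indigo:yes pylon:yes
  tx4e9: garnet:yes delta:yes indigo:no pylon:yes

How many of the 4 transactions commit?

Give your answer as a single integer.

tx42b: no from pylon -> abort (commits=0)
tx2c5: all yes -> commit (commits=1)
txe1f: all yes -> commit (commits=2)
tx4e9: no from indigo -> abort (commits=2)

Answer: 2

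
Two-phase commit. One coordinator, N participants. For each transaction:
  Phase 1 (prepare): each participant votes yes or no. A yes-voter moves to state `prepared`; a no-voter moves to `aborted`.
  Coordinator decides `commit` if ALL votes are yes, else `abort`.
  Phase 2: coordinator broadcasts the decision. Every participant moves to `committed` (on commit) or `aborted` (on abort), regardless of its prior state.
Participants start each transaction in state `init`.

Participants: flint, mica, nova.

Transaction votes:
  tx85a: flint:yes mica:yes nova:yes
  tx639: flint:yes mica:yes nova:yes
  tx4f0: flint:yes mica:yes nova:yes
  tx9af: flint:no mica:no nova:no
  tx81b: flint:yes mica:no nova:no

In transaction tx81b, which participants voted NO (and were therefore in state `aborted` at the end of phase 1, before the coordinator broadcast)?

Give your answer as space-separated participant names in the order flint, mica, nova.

Txn tx81b phase 1: flint yes -> prepared; mica no -> aborted; nova no -> aborted

Answer: mica nova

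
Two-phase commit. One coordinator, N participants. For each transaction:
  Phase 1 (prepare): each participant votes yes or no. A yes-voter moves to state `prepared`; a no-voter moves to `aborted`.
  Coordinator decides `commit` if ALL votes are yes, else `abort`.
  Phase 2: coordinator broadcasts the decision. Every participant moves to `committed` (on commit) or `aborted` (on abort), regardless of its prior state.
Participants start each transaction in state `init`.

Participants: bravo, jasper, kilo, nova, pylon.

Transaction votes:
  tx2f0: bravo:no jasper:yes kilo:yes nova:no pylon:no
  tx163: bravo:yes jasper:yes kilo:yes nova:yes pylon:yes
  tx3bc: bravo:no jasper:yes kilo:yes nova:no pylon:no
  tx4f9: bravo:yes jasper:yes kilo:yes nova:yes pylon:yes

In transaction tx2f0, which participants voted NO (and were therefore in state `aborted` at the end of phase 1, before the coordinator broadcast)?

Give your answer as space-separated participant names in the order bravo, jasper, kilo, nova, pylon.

Answer: bravo nova pylon

Derivation:
Txn tx2f0 phase 1: bravo no -> aborted; jasper yes -> prepared; kilo yes -> prepared; nova no -> aborted; pylon no -> aborted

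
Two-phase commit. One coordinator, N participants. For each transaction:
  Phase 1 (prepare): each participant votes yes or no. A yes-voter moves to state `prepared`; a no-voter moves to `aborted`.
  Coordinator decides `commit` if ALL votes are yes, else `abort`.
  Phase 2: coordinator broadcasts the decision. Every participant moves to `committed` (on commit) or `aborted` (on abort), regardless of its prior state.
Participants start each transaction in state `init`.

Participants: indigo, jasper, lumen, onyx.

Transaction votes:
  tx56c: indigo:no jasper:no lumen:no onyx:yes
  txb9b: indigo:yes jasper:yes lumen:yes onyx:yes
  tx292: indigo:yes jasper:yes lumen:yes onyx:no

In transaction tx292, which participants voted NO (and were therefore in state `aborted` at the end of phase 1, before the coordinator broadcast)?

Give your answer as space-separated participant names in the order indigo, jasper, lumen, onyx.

Txn tx292 phase 1: indigo yes -> prepared; jasper yes -> prepared; lumen yes -> prepared; onyx no -> aborted

Answer: onyx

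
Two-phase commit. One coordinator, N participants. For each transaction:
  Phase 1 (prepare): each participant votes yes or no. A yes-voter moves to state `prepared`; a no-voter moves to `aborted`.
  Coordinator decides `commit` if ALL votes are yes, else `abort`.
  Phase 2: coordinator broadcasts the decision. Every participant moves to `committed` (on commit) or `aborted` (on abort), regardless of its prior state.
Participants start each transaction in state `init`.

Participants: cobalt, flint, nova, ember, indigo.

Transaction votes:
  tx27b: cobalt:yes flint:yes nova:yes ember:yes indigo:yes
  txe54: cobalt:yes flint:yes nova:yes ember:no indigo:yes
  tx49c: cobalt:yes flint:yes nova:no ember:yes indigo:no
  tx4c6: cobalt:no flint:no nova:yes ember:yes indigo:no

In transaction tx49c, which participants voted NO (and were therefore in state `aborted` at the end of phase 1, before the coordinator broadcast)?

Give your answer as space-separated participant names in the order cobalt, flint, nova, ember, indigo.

Txn tx49c phase 1: cobalt yes -> prepared; flint yes -> prepared; nova no -> aborted; ember yes -> prepared; indigo no -> aborted

Answer: nova indigo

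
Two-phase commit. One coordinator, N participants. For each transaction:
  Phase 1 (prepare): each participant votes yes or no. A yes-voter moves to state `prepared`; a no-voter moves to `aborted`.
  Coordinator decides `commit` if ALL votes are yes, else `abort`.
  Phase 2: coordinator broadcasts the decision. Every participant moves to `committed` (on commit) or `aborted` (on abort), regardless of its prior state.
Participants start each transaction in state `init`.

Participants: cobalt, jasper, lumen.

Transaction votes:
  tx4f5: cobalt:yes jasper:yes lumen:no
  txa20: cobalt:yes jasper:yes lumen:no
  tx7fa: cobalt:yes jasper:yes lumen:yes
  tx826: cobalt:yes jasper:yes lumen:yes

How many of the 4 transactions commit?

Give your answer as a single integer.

tx4f5: no from lumen -> abort (commits=0)
txa20: no from lumen -> abort (commits=0)
tx7fa: all yes -> commit (commits=1)
tx826: all yes -> commit (commits=2)

Answer: 2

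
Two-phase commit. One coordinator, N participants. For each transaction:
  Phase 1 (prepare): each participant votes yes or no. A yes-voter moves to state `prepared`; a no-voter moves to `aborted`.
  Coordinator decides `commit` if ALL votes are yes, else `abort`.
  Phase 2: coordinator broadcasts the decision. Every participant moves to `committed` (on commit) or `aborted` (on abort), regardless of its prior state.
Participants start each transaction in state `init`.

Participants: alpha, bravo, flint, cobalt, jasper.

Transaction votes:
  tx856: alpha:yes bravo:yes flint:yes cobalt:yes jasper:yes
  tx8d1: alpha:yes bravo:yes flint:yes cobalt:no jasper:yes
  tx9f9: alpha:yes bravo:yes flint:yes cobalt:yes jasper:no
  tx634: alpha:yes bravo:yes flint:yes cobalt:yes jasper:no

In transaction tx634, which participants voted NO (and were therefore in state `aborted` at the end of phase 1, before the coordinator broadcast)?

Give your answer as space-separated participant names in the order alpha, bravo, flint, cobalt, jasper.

Answer: jasper

Derivation:
Txn tx634 phase 1: alpha yes -> prepared; bravo yes -> prepared; flint yes -> prepared; cobalt yes -> prepared; jasper no -> aborted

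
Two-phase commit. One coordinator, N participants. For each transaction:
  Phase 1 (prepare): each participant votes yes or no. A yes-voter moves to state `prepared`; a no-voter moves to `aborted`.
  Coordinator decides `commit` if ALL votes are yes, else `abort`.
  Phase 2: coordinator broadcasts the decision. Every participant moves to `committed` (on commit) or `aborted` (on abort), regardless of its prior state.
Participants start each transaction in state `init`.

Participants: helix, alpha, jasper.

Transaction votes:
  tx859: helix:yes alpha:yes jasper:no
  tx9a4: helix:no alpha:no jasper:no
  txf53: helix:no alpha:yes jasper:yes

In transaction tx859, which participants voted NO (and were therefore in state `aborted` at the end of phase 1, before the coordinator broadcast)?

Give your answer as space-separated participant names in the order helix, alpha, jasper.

Answer: jasper

Derivation:
Txn tx859 phase 1: helix yes -> prepared; alpha yes -> prepared; jasper no -> aborted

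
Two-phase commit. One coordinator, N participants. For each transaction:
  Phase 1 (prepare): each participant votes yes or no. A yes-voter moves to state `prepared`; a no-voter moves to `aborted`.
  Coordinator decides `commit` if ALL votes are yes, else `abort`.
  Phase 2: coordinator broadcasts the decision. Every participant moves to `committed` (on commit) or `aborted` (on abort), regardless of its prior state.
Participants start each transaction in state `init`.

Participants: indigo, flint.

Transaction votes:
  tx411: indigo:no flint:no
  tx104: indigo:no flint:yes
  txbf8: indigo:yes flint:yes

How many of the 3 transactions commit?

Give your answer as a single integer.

Answer: 1

Derivation:
tx411: no from indigo, flint -> abort (commits=0)
tx104: no from indigo -> abort (commits=0)
txbf8: all yes -> commit (commits=1)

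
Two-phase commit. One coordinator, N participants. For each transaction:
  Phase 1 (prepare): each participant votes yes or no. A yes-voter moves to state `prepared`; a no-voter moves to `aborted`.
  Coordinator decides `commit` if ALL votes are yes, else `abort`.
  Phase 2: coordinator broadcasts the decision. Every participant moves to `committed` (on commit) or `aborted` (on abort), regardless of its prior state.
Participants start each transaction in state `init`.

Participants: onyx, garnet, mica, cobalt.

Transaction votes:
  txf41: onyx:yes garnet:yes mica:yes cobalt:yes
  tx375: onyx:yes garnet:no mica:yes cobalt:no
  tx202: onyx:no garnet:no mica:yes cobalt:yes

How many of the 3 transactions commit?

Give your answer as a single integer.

txf41: all yes -> commit (commits=1)
tx375: no from garnet, cobalt -> abort (commits=1)
tx202: no from onyx, garnet -> abort (commits=1)

Answer: 1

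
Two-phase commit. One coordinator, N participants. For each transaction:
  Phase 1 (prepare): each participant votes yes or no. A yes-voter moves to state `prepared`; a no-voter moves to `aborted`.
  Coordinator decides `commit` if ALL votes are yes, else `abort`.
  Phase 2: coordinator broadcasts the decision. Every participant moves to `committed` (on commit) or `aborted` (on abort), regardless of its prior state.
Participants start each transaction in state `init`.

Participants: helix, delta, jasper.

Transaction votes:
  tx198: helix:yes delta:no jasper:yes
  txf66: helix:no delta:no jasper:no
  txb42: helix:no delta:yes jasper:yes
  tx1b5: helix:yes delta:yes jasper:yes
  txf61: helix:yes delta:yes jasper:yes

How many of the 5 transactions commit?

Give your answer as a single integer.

tx198: no from delta -> abort (commits=0)
txf66: no from helix, delta, jasper -> abort (commits=0)
txb42: no from helix -> abort (commits=0)
tx1b5: all yes -> commit (commits=1)
txf61: all yes -> commit (commits=2)

Answer: 2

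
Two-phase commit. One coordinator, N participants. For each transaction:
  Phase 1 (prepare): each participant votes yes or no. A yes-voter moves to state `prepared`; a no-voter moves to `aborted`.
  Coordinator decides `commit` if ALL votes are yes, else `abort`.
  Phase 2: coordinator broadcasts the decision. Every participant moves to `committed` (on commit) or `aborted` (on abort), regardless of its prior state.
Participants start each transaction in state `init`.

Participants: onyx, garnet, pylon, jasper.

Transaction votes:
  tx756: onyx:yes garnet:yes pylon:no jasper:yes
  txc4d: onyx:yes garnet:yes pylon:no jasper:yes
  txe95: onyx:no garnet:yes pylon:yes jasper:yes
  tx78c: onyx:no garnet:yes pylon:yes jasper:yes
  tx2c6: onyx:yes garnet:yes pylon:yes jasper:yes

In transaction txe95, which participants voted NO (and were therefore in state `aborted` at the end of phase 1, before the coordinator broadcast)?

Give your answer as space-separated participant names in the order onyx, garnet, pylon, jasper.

Txn txe95 phase 1: onyx no -> aborted; garnet yes -> prepared; pylon yes -> prepared; jasper yes -> prepared

Answer: onyx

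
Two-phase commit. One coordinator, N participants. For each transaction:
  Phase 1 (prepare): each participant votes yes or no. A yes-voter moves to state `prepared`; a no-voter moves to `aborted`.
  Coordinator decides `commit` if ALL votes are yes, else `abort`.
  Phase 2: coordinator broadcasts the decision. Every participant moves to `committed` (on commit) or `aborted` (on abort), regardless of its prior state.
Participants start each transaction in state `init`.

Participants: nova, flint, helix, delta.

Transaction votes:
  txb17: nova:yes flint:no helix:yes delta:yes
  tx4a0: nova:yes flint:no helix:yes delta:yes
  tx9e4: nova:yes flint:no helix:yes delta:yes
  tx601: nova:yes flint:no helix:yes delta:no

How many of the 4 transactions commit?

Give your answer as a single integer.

Answer: 0

Derivation:
txb17: no from flint -> abort (commits=0)
tx4a0: no from flint -> abort (commits=0)
tx9e4: no from flint -> abort (commits=0)
tx601: no from flint, delta -> abort (commits=0)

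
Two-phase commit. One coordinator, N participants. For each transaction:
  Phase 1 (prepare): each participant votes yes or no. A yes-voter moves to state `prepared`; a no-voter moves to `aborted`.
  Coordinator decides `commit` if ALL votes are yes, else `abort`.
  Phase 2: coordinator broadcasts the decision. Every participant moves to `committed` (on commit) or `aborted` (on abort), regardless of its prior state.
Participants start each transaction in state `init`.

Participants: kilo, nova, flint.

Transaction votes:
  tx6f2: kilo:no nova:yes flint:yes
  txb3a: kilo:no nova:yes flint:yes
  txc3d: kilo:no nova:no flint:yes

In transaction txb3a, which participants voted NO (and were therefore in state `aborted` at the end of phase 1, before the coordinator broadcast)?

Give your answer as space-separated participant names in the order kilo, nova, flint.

Txn txb3a phase 1: kilo no -> aborted; nova yes -> prepared; flint yes -> prepared

Answer: kilo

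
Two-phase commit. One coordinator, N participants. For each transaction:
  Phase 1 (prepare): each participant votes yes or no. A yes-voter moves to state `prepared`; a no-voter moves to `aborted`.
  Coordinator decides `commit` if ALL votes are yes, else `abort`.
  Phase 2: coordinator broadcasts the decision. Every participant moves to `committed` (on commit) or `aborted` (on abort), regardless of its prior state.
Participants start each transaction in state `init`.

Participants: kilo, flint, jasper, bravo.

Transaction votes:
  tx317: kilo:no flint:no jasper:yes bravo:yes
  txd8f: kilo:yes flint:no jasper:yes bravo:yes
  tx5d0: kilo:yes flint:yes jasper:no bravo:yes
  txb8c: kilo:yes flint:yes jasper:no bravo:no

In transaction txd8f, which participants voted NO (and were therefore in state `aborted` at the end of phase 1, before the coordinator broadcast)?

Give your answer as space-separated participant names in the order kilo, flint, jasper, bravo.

Answer: flint

Derivation:
Txn txd8f phase 1: kilo yes -> prepared; flint no -> aborted; jasper yes -> prepared; bravo yes -> prepared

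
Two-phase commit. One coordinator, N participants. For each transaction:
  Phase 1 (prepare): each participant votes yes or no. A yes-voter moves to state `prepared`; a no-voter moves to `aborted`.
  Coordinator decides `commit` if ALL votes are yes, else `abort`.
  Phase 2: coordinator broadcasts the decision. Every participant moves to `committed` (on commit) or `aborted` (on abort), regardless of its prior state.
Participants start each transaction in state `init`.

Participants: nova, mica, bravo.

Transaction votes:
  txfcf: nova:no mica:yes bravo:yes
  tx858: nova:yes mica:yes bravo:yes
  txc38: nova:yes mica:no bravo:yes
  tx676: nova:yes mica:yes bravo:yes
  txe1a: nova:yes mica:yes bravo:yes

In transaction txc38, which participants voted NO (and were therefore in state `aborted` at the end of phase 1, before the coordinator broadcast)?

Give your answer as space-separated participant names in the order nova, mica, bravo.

Txn txc38 phase 1: nova yes -> prepared; mica no -> aborted; bravo yes -> prepared

Answer: mica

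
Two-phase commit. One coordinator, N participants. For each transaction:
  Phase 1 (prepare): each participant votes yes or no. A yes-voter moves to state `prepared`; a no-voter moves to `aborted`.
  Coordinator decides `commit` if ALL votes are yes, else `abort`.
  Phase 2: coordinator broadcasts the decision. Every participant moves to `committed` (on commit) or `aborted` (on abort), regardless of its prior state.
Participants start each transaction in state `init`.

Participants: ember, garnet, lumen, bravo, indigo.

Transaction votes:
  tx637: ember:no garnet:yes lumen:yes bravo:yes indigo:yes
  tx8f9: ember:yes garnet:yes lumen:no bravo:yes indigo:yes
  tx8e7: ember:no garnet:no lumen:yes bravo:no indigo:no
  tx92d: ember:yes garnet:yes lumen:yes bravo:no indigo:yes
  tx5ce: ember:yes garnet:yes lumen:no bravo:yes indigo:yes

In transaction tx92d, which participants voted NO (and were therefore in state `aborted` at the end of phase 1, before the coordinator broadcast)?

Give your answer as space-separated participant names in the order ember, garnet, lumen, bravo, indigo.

Answer: bravo

Derivation:
Txn tx92d phase 1: ember yes -> prepared; garnet yes -> prepared; lumen yes -> prepared; bravo no -> aborted; indigo yes -> prepared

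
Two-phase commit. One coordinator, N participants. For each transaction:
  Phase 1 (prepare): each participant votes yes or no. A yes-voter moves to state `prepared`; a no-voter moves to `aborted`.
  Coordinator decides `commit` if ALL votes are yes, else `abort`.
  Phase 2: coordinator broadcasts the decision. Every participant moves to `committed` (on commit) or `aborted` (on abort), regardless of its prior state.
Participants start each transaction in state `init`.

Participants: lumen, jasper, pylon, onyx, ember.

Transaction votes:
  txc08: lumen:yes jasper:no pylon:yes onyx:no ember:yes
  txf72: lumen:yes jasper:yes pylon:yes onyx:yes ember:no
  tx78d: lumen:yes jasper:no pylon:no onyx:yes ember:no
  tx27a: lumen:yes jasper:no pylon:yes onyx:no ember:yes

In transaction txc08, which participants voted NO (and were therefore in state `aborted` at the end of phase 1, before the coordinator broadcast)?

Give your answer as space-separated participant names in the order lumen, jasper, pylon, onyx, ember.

Answer: jasper onyx

Derivation:
Txn txc08 phase 1: lumen yes -> prepared; jasper no -> aborted; pylon yes -> prepared; onyx no -> aborted; ember yes -> prepared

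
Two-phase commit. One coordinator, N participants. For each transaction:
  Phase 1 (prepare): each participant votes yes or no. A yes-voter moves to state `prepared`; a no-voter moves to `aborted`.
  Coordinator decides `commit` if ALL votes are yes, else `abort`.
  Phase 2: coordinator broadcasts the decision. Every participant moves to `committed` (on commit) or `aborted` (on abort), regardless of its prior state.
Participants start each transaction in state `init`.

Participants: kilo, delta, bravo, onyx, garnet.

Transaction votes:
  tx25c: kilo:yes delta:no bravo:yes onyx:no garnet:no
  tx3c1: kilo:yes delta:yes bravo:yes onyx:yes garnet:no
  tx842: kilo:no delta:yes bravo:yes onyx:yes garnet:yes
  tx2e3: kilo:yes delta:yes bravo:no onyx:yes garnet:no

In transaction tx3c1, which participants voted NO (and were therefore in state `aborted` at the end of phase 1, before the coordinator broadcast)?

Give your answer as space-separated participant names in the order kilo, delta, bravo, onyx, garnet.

Txn tx3c1 phase 1: kilo yes -> prepared; delta yes -> prepared; bravo yes -> prepared; onyx yes -> prepared; garnet no -> aborted

Answer: garnet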